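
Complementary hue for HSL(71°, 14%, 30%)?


Complement = opposite side of color wheel = hue + 180°
H' = (71 + 180) mod 360 = 251°
S and L unchanged.
= HSL(251°, 14%, 30%)


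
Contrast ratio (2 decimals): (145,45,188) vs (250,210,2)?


Linearize each sRGB channel c=v/255: c/12.92 if c ≤ 0.04045 else ((c+0.055)/1.055)^2.4
L = 0.2126×R_lin + 0.7152×G_lin + 0.0722×B_lin
Color 1 (145,45,188):
  R=145: 145/255≈0.5686 > 0.04045 → ((0.5686+0.055)/1.055)^2.4 ≈ 0.28315
  G=45: 45/255≈0.1765 > 0.04045 → ((0.1765+0.055)/1.055)^2.4 ≈ 0.02624
  B=188: 188/255≈0.7373 > 0.04045 → ((0.7373+0.055)/1.055)^2.4 ≈ 0.50289
  L1 = 0.2126×0.28315 + 0.7152×0.02624 + 0.0722×0.50289 ≈ 0.11527
Color 2 (250,210,2):
  R=250: 250/255≈0.9804 > 0.04045 → ((0.9804+0.055)/1.055)^2.4 ≈ 0.95597
  G=210: 210/255≈0.8235 > 0.04045 → ((0.8235+0.055)/1.055)^2.4 ≈ 0.64448
  B=2: 2/255≈0.0078 ≤ 0.04045 → 0.0078/12.92 ≈ 0.00061
  L2 = 0.2126×0.95597 + 0.7152×0.64448 + 0.0722×0.00061 ≈ 0.66422
Lighter = 0.66422, Darker = 0.11527
Ratio = (L_lighter + 0.05) / (L_darker + 0.05)
Ratio = (0.66422 + 0.05) / (0.11527 + 0.05) = 0.71422 / 0.16527 ≈ 4.3214
Ratio ≈ 4.32:1


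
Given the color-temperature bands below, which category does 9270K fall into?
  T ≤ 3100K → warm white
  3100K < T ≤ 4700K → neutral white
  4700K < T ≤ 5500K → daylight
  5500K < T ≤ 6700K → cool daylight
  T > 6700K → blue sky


Temperature: 9270K
9270K > 6700K → blue sky
Classification: blue sky


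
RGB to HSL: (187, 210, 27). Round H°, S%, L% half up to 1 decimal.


Normalize: R'=187/255≈0.7333, G'=210/255≈0.8235, B'=27/255≈0.1059
Max=210/255, Min=27/255, Δ=Max-Min=183/255
L = (Max+Min)/2 = (210+27)/510 = 237/510 = 0.46470… → L = 46.5%
L ≤ 0.5 → S = Δ/(Max+Min) = 183/(210+27) = 183/237 = 0.77215… → S = 77.2%
(the 1/255 factors cancel in S and H, so raw channel differences can be used)
Max is G' → H = 60 × ((B-R)/Δ + 2) = 60 × ((27-187)/183 + 2)
  -160/183 + 2 = -0.8743… + 2 = 1.1256…
  H = 60 × 1.1256… = 67.540…° → H = 67.5°
= HSL(67.5°, 77.2%, 46.5%)


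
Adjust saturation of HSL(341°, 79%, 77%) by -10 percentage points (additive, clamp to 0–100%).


Original S = 79%
Adjustment = -10 percentage points
New S = 79 + (-10) = 69
Clamp to [0, 100] → 69
= HSL(341°, 69%, 77%)


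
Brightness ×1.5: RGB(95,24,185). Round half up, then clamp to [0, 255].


Multiply each channel by 1.5, round half up, clamp to [0, 255]
R: 95×1.5 = 142.5 → round → 143
G: 24×1.5 = 36
B: 185×1.5 = 277.5 → round → 278 → clamp → 255
= RGB(143, 36, 255)


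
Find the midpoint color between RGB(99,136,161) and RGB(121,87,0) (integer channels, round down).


Midpoint: each channel = ⌊(C₁+C₂)/2⌋
R: ⌊(99+121)/2⌋ = 110
G: ⌊(136+87)/2⌋ = 111
B: ⌊(161+0)/2⌋ = 80
= RGB(110, 111, 80)


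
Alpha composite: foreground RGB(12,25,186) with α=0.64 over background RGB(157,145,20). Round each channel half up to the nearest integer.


C = α×F + (1-α)×B, with 1-α = 0.36
R: 0.64×12 + 0.36×157 = 7.68 + 56.52 = 64.20 → 64
G: 0.64×25 + 0.36×145 = 16.00 + 52.20 = 68.20 → 68
B: 0.64×186 + 0.36×20 = 119.04 + 7.20 = 126.24 → 126
= RGB(64, 68, 126)


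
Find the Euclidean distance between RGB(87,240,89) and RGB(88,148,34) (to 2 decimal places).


d = √[(R₁-R₂)² + (G₁-G₂)² + (B₁-B₂)²]
d = √[(87-88)² + (240-148)² + (89-34)²]
d = √[1 + 8464 + 3025]
d = √11490
d ≈ 107.19


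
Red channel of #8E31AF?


Color: #8E31AF
R = 8E = 142
G = 31 = 49
B = AF = 175
Red = 142


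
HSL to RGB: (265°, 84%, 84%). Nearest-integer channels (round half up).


H=265°, S=0.84, L=0.84
C = (1-|2L-1|)×S = (1-|0.68|)×0.84 = 0.2688
H' = H/60 = 265/60 ≈ 4.4167; X = C×(1-|H' mod 2 - 1|) = 0.112
m = L - C/2 = 0.84 - 0.1344 = 0.7056
Sector ⌊H'⌋ = 4 → (R',G',B') = (0.112, 0.0, 0.2688)
RGB = ((R'+m)×255, (G'+m)×255, (B'+m)×255) = (208.488, 179.928, 248.472)
Round half up → RGB(208, 180, 248)


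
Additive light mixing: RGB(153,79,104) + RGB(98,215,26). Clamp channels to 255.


Additive: each channel = min(255, C₁+C₂)
R: 153+98 = 251 → 251
G: 79+215 = 294 → 255
B: 104+26 = 130 → 130
= RGB(251, 255, 130)


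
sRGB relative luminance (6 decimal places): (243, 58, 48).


Linearize each channel (sRGB transfer function): c = v/255; c_lin = c/12.92 if c ≤ 0.04045, else ((c+0.055)/1.055)^2.4
  R: 243/255 ≈ 0.952941 > 0.04045 → ((0.952941+0.055)/1.055)^2.4 ≈ 0.896269
  G: 58/255 ≈ 0.227451 > 0.04045 → ((0.227451+0.055)/1.055)^2.4 ≈ 0.042311
  B: 48/255 ≈ 0.188235 > 0.04045 → ((0.188235+0.055)/1.055)^2.4 ≈ 0.029557
R_lin = 0.896269, G_lin = 0.042311, B_lin = 0.029557
L = 0.2126×R + 0.7152×G + 0.0722×B
L = 0.2126×0.896269 + 0.7152×0.042311 + 0.0722×0.029557
L ≈ 0.222942


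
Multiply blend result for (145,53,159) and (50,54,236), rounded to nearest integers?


Multiply: C = A×B/255, rounded to nearest integer
R: 145×50/255 = 7250/255 ≈ 28.431 → 28
G: 53×54/255 = 2862/255 ≈ 11.224 → 11
B: 159×236/255 = 37524/255 ≈ 147.153 → 147
= RGB(28, 11, 147)


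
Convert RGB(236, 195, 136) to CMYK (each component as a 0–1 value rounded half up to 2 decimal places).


R'=236/255≈0.9255, G'=195/255≈0.7647, B'=136/255≈0.5333
K = 1 - max(R',G',B') = 1 - 236/255 = 19/255 = 0.07450… → 0.07
(1-R'-K)/(1-K) simplifies to (max-R)/max with max = 236:
C = (236-236)/236 = 0/236 = 0 → 0.00
M = (236-195)/236 = 41/236 = 0.17372… → 0.17
Y = (236-136)/236 = 100/236 = 0.42372… → 0.42
= CMYK(0.00, 0.17, 0.42, 0.07)


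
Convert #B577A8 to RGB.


B5 → 181 (R)
77 → 119 (G)
A8 → 168 (B)
= RGB(181, 119, 168)


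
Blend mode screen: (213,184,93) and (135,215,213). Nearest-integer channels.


Screen: C = 255 - (255-A)×(255-B)/255, rounded to nearest integer
R: 255 - (255-213)×(255-135)/255 = 255 - 5040/255 ≈ 255 - 19.765 = 235.235 → 235
G: 255 - (255-184)×(255-215)/255 = 255 - 2840/255 ≈ 255 - 11.137 = 243.863 → 244
B: 255 - (255-93)×(255-213)/255 = 255 - 6804/255 ≈ 255 - 26.682 = 228.318 → 228
= RGB(235, 244, 228)


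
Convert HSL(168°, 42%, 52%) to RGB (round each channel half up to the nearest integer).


H=168°, S=0.42, L=0.52
C = (1-|2L-1|)×S = (1-|0.04|)×0.42 = 0.4032
H' = H/60 = 168/60 ≈ 2.8000; X = C×(1-|H' mod 2 - 1|) = 0.32256
m = L - C/2 = 0.52 - 0.2016 = 0.3184
Sector ⌊H'⌋ = 2 → (R',G',B') = (0.0, 0.4032, 0.32256)
RGB = ((R'+m)×255, (G'+m)×255, (B'+m)×255) = (81.192, 184.008, 163.4448)
Round half up → RGB(81, 184, 163)


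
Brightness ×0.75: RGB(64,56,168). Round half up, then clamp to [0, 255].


Multiply each channel by 0.75, round half up, clamp to [0, 255]
R: 64×0.75 = 48
G: 56×0.75 = 42
B: 168×0.75 = 126
= RGB(48, 42, 126)


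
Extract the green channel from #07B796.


Color: #07B796
R = 07 = 7
G = B7 = 183
B = 96 = 150
Green = 183


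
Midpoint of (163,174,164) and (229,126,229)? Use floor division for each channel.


Midpoint: each channel = ⌊(C₁+C₂)/2⌋
R: ⌊(163+229)/2⌋ = 196
G: ⌊(174+126)/2⌋ = 150
B: ⌊(164+229)/2⌋ = 196
= RGB(196, 150, 196)


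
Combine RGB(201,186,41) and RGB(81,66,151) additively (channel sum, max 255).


Additive: each channel = min(255, C₁+C₂)
R: 201+81 = 282 → 255
G: 186+66 = 252 → 252
B: 41+151 = 192 → 192
= RGB(255, 252, 192)


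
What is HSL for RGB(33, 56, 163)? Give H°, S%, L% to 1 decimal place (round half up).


Normalize: R'=33/255≈0.1294, G'=56/255≈0.2196, B'=163/255≈0.6392
Max=163/255, Min=33/255, Δ=Max-Min=130/255
L = (Max+Min)/2 = (163+33)/510 = 196/510 = 0.38431… → L = 38.4%
L ≤ 0.5 → S = Δ/(Max+Min) = 130/(163+33) = 130/196 = 0.66326… → S = 66.3%
(the 1/255 factors cancel in S and H, so raw channel differences can be used)
Max is B' → H = 60 × ((R-G)/Δ + 4) = 60 × ((33-56)/130 + 4)
  -23/130 + 4 = -0.1769… + 4 = 3.8230…
  H = 60 × 3.8230… = 229.384…° → H = 229.4°
= HSL(229.4°, 66.3%, 38.4%)


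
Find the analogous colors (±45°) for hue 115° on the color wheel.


Base hue: 115°
Left analog: (115 - 45) mod 360 = 70°
Right analog: (115 + 45) mod 360 = 160°
Analogous hues = 70° and 160°


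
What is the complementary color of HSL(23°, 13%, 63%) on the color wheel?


Complement = opposite side of color wheel = hue + 180°
H' = (23 + 180) mod 360 = 203°
S and L unchanged.
= HSL(203°, 13%, 63%)


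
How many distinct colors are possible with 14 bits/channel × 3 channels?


Total bits = 14 bits/channel × 3 channels = 42 bits
Distinct colors = 2^42
= 4,398,046,511,104 colors


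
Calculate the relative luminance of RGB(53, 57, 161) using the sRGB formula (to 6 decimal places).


Linearize each channel (sRGB transfer function): c = v/255; c_lin = c/12.92 if c ≤ 0.04045, else ((c+0.055)/1.055)^2.4
  R: 53/255 ≈ 0.207843 > 0.04045 → ((0.207843+0.055)/1.055)^2.4 ≈ 0.035601
  G: 57/255 ≈ 0.223529 > 0.04045 → ((0.223529+0.055)/1.055)^2.4 ≈ 0.040915
  B: 161/255 ≈ 0.631373 > 0.04045 → ((0.631373+0.055)/1.055)^2.4 ≈ 0.356400
R_lin = 0.035601, G_lin = 0.040915, B_lin = 0.356400
L = 0.2126×R + 0.7152×G + 0.0722×B
L = 0.2126×0.035601 + 0.7152×0.040915 + 0.0722×0.356400
L ≈ 0.062563


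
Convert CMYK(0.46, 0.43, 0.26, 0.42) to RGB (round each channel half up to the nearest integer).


R = 255 × (1-C) × (1-K) = 255 × 0.54 × 0.58 = 79.866 → 80
G = 255 × (1-M) × (1-K) = 255 × 0.57 × 0.58 = 84.303 → 84
B = 255 × (1-Y) × (1-K) = 255 × 0.74 × 0.58 = 109.446 → 109
= RGB(80, 84, 109)


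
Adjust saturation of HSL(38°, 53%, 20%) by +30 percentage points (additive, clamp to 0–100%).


Original S = 53%
Adjustment = +30 percentage points
New S = 53 + (30) = 83
Clamp to [0, 100] → 83
= HSL(38°, 83%, 20%)


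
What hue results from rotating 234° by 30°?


New hue = (H + rotation) mod 360
New hue = (234 + 30) mod 360
= 264 mod 360
= 264°


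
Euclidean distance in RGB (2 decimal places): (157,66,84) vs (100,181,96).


d = √[(R₁-R₂)² + (G₁-G₂)² + (B₁-B₂)²]
d = √[(157-100)² + (66-181)² + (84-96)²]
d = √[3249 + 13225 + 144]
d = √16618
d ≈ 128.91


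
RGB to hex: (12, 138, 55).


R = 12 → 0C (hex)
G = 138 → 8A (hex)
B = 55 → 37 (hex)
Hex = #0C8A37


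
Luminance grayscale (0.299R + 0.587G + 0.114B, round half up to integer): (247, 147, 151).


Gray = 0.299×R + 0.587×G + 0.114×B
Gray = 0.299×247 + 0.587×147 + 0.114×151
Gray = 73.853 + 86.289 + 17.214
Gray = 177.356 → round half up → 177
Gray = 177


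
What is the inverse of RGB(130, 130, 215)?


Invert: (255-R, 255-G, 255-B)
R: 255-130 = 125
G: 255-130 = 125
B: 255-215 = 40
= RGB(125, 125, 40)


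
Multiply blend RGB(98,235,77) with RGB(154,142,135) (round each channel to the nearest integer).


Multiply: C = A×B/255, rounded to nearest integer
R: 98×154/255 = 15092/255 ≈ 59.184 → 59
G: 235×142/255 = 33370/255 ≈ 130.863 → 131
B: 77×135/255 = 10395/255 ≈ 40.765 → 41
= RGB(59, 131, 41)


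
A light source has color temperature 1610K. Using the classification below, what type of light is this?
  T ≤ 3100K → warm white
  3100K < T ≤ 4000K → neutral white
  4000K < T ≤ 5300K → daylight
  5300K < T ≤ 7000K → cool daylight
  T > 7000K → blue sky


Temperature: 1610K
1610K ≤ 3100K → warm white
Classification: warm white


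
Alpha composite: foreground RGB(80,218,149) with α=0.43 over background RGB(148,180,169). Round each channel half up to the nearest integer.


C = α×F + (1-α)×B, with 1-α = 0.57
R: 0.43×80 + 0.57×148 = 34.40 + 84.36 = 118.76 → 119
G: 0.43×218 + 0.57×180 = 93.74 + 102.60 = 196.34 → 196
B: 0.43×149 + 0.57×169 = 64.07 + 96.33 = 160.40 → 160
= RGB(119, 196, 160)


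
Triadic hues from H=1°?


Triadic: equally spaced at 120° intervals
H1 = 1°
H2 = (1 + 120) mod 360 = 121°
H3 = (1 + 240) mod 360 = 241°
Triadic = 1°, 121°, 241°


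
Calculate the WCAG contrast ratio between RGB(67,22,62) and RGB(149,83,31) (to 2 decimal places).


Linearize each sRGB channel c=v/255: c/12.92 if c ≤ 0.04045 else ((c+0.055)/1.055)^2.4
L = 0.2126×R_lin + 0.7152×G_lin + 0.0722×B_lin
Color 1 (67,22,62):
  R=67: 67/255≈0.2627 > 0.04045 → ((0.2627+0.055)/1.055)^2.4 ≈ 0.05613
  G=22: 22/255≈0.0863 > 0.04045 → ((0.0863+0.055)/1.055)^2.4 ≈ 0.00802
  B=62: 62/255≈0.2431 > 0.04045 → ((0.2431+0.055)/1.055)^2.4 ≈ 0.04817
  L1 = 0.2126×0.05613 + 0.7152×0.00802 + 0.0722×0.04817 ≈ 0.02115
Color 2 (149,83,31):
  R=149: 149/255≈0.5843 > 0.04045 → ((0.5843+0.055)/1.055)^2.4 ≈ 0.30054
  G=83: 83/255≈0.3255 > 0.04045 → ((0.3255+0.055)/1.055)^2.4 ≈ 0.08650
  B=31: 31/255≈0.1216 > 0.04045 → ((0.1216+0.055)/1.055)^2.4 ≈ 0.01370
  L2 = 0.2126×0.30054 + 0.7152×0.08650 + 0.0722×0.01370 ≈ 0.12675
Lighter = 0.12675, Darker = 0.02115
Ratio = (L_lighter + 0.05) / (L_darker + 0.05)
Ratio = (0.12675 + 0.05) / (0.02115 + 0.05) = 0.17675 / 0.07115 ≈ 2.4842
Ratio ≈ 2.48:1


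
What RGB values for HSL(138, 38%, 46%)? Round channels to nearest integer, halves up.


H=138°, S=0.38, L=0.46
C = (1-|2L-1|)×S = (1-|-0.08|)×0.38 = 0.3496
H' = H/60 = 138/60 ≈ 2.3000; X = C×(1-|H' mod 2 - 1|) = 0.10488
m = L - C/2 = 0.46 - 0.1748 = 0.2852
Sector ⌊H'⌋ = 2 → (R',G',B') = (0.0, 0.3496, 0.10488)
RGB = ((R'+m)×255, (G'+m)×255, (B'+m)×255) = (72.726, 161.874, 99.4704)
Round half up → RGB(73, 162, 99)


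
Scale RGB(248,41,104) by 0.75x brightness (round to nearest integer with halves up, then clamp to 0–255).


Multiply each channel by 0.75, round half up, clamp to [0, 255]
R: 248×0.75 = 186
G: 41×0.75 = 30.75 → round → 31
B: 104×0.75 = 78
= RGB(186, 31, 78)


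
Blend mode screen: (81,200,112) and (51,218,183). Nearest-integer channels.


Screen: C = 255 - (255-A)×(255-B)/255, rounded to nearest integer
R: 255 - (255-81)×(255-51)/255 = 255 - 35496/255 ≈ 255 - 139.200 = 115.800 → 116
G: 255 - (255-200)×(255-218)/255 = 255 - 2035/255 ≈ 255 - 7.980 = 247.020 → 247
B: 255 - (255-112)×(255-183)/255 = 255 - 10296/255 ≈ 255 - 40.376 = 214.624 → 215
= RGB(116, 247, 215)


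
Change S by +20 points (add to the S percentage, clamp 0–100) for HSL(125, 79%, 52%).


Original S = 79%
Adjustment = +20 percentage points
New S = 79 + (20) = 99
Clamp to [0, 100] → 99
= HSL(125°, 99%, 52%)


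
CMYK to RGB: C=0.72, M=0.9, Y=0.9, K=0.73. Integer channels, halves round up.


R = 255 × (1-C) × (1-K) = 255 × 0.28 × 0.27 = 19.278 → 19
G = 255 × (1-M) × (1-K) = 255 × 0.10 × 0.27 = 6.885 → 7
B = 255 × (1-Y) × (1-K) = 255 × 0.10 × 0.27 = 6.885 → 7
= RGB(19, 7, 7)


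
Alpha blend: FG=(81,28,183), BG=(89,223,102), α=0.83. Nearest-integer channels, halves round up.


C = α×F + (1-α)×B, with 1-α = 0.17
R: 0.83×81 + 0.17×89 = 67.23 + 15.13 = 82.36 → 82
G: 0.83×28 + 0.17×223 = 23.24 + 37.91 = 61.15 → 61
B: 0.83×183 + 0.17×102 = 151.89 + 17.34 = 169.23 → 169
= RGB(82, 61, 169)


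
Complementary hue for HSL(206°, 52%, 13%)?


Complement = opposite side of color wheel = hue + 180°
H' = (206 + 180) mod 360 = 26°
S and L unchanged.
= HSL(26°, 52%, 13%)


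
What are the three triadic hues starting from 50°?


Triadic: equally spaced at 120° intervals
H1 = 50°
H2 = (50 + 120) mod 360 = 170°
H3 = (50 + 240) mod 360 = 290°
Triadic = 50°, 170°, 290°


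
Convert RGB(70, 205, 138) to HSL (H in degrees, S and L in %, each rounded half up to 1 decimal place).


Normalize: R'=70/255≈0.2745, G'=205/255≈0.8039, B'=138/255≈0.5412
Max=205/255, Min=70/255, Δ=Max-Min=135/255
L = (Max+Min)/2 = (205+70)/510 = 275/510 = 0.53921… → L = 53.9%
L > 0.5 → S = Δ/(2-Max-Min) = 135/(510-205-70) = 135/235 = 0.57446… → S = 57.4%
(the 1/255 factors cancel in S and H, so raw channel differences can be used)
Max is G' → H = 60 × ((B-R)/Δ + 2) = 60 × ((138-70)/135 + 2)
  68/135 + 2 = 0.5037… + 2 = 2.5037…
  H = 60 × 2.5037… = 150.222…° → H = 150.2°
= HSL(150.2°, 57.4%, 53.9%)


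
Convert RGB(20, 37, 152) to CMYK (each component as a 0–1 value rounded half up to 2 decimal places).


R'=20/255≈0.0784, G'=37/255≈0.1451, B'=152/255≈0.5961
K = 1 - max(R',G',B') = 1 - 152/255 = 103/255 = 0.40392… → 0.40
(1-R'-K)/(1-K) simplifies to (max-R)/max with max = 152:
C = (152-20)/152 = 132/152 = 0.86842… → 0.87
M = (152-37)/152 = 115/152 = 0.75657… → 0.76
Y = (152-152)/152 = 0/152 = 0 → 0.00
= CMYK(0.87, 0.76, 0.00, 0.40)


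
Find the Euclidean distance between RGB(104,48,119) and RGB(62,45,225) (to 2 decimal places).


d = √[(R₁-R₂)² + (G₁-G₂)² + (B₁-B₂)²]
d = √[(104-62)² + (48-45)² + (119-225)²]
d = √[1764 + 9 + 11236]
d = √13009
d ≈ 114.06


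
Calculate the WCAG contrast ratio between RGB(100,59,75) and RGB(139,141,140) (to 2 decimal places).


Linearize each sRGB channel c=v/255: c/12.92 if c ≤ 0.04045 else ((c+0.055)/1.055)^2.4
L = 0.2126×R_lin + 0.7152×G_lin + 0.0722×B_lin
Color 1 (100,59,75):
  R=100: 100/255≈0.3922 > 0.04045 → ((0.3922+0.055)/1.055)^2.4 ≈ 0.12744
  G=59: 59/255≈0.2314 > 0.04045 → ((0.2314+0.055)/1.055)^2.4 ≈ 0.04374
  B=75: 75/255≈0.2941 > 0.04045 → ((0.2941+0.055)/1.055)^2.4 ≈ 0.07036
  L1 = 0.2126×0.12744 + 0.7152×0.04374 + 0.0722×0.07036 ≈ 0.06345
Color 2 (139,141,140):
  R=139: 139/255≈0.5451 > 0.04045 → ((0.5451+0.055)/1.055)^2.4 ≈ 0.25818
  G=141: 141/255≈0.5529 > 0.04045 → ((0.5529+0.055)/1.055)^2.4 ≈ 0.26636
  B=140: 140/255≈0.5490 > 0.04045 → ((0.5490+0.055)/1.055)^2.4 ≈ 0.26225
  L2 = 0.2126×0.25818 + 0.7152×0.26636 + 0.0722×0.26225 ≈ 0.26432
Lighter = 0.26432, Darker = 0.06345
Ratio = (L_lighter + 0.05) / (L_darker + 0.05)
Ratio = (0.26432 + 0.05) / (0.06345 + 0.05) = 0.31432 / 0.11345 ≈ 2.7705
Ratio ≈ 2.77:1


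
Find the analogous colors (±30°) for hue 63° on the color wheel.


Base hue: 63°
Left analog: (63 - 30) mod 360 = 33°
Right analog: (63 + 30) mod 360 = 93°
Analogous hues = 33° and 93°


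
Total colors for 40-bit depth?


Colors = 2^bits = 2^40
= 1,099,511,627,776 colors


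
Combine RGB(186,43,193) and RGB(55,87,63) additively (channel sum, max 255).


Additive: each channel = min(255, C₁+C₂)
R: 186+55 = 241 → 241
G: 43+87 = 130 → 130
B: 193+63 = 256 → 255
= RGB(241, 130, 255)


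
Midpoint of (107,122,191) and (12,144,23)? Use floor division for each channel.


Midpoint: each channel = ⌊(C₁+C₂)/2⌋
R: ⌊(107+12)/2⌋ = 59
G: ⌊(122+144)/2⌋ = 133
B: ⌊(191+23)/2⌋ = 107
= RGB(59, 133, 107)


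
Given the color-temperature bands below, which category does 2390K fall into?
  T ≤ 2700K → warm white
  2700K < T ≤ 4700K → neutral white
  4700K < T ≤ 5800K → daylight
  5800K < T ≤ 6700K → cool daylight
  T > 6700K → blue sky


Temperature: 2390K
2390K ≤ 2700K → warm white
Classification: warm white


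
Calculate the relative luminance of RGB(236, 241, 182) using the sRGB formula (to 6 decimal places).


Linearize each channel (sRGB transfer function): c = v/255; c_lin = c/12.92 if c ≤ 0.04045, else ((c+0.055)/1.055)^2.4
  R: 236/255 ≈ 0.925490 > 0.04045 → ((0.925490+0.055)/1.055)^2.4 ≈ 0.838799
  G: 241/255 ≈ 0.945098 > 0.04045 → ((0.945098+0.055)/1.055)^2.4 ≈ 0.879622
  B: 182/255 ≈ 0.713725 > 0.04045 → ((0.713725+0.055)/1.055)^2.4 ≈ 0.467784
R_lin = 0.838799, G_lin = 0.879622, B_lin = 0.467784
L = 0.2126×R + 0.7152×G + 0.0722×B
L = 0.2126×0.838799 + 0.7152×0.879622 + 0.0722×0.467784
L ≈ 0.841209


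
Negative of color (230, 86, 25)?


Invert: (255-R, 255-G, 255-B)
R: 255-230 = 25
G: 255-86 = 169
B: 255-25 = 230
= RGB(25, 169, 230)


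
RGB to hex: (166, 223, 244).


R = 166 → A6 (hex)
G = 223 → DF (hex)
B = 244 → F4 (hex)
Hex = #A6DFF4


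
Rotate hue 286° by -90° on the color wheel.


New hue = (H + rotation) mod 360
New hue = (286 -90) mod 360
= 196 mod 360
= 196°


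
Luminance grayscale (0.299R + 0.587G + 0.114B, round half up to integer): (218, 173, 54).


Gray = 0.299×R + 0.587×G + 0.114×B
Gray = 0.299×218 + 0.587×173 + 0.114×54
Gray = 65.182 + 101.551 + 6.156
Gray = 172.889 → round half up → 173
Gray = 173


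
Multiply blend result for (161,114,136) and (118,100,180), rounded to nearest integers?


Multiply: C = A×B/255, rounded to nearest integer
R: 161×118/255 = 18998/255 ≈ 74.502 → 75
G: 114×100/255 = 11400/255 ≈ 44.706 → 45
B: 136×180/255 = 24480/255 ≈ 96.000 → 96
= RGB(75, 45, 96)


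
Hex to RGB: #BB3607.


BB → 187 (R)
36 → 54 (G)
07 → 7 (B)
= RGB(187, 54, 7)


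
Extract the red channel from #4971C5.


Color: #4971C5
R = 49 = 73
G = 71 = 113
B = C5 = 197
Red = 73


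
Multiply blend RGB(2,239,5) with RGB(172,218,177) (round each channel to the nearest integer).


Multiply: C = A×B/255, rounded to nearest integer
R: 2×172/255 = 344/255 ≈ 1.349 → 1
G: 239×218/255 = 52102/255 ≈ 204.322 → 204
B: 5×177/255 = 885/255 ≈ 3.471 → 3
= RGB(1, 204, 3)


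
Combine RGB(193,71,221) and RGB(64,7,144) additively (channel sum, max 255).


Additive: each channel = min(255, C₁+C₂)
R: 193+64 = 257 → 255
G: 71+7 = 78 → 78
B: 221+144 = 365 → 255
= RGB(255, 78, 255)


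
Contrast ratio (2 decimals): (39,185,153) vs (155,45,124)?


Linearize each sRGB channel c=v/255: c/12.92 if c ≤ 0.04045 else ((c+0.055)/1.055)^2.4
L = 0.2126×R_lin + 0.7152×G_lin + 0.0722×B_lin
Color 1 (39,185,153):
  R=39: 39/255≈0.1529 > 0.04045 → ((0.1529+0.055)/1.055)^2.4 ≈ 0.02029
  G=185: 185/255≈0.7255 > 0.04045 → ((0.7255+0.055)/1.055)^2.4 ≈ 0.48515
  B=153: 153/255≈0.6000 > 0.04045 → ((0.6000+0.055)/1.055)^2.4 ≈ 0.31855
  L1 = 0.2126×0.02029 + 0.7152×0.48515 + 0.0722×0.31855 ≈ 0.37429
Color 2 (155,45,124):
  R=155: 155/255≈0.6078 > 0.04045 → ((0.6078+0.055)/1.055)^2.4 ≈ 0.32778
  G=45: 45/255≈0.1765 > 0.04045 → ((0.1765+0.055)/1.055)^2.4 ≈ 0.02624
  B=124: 124/255≈0.4863 > 0.04045 → ((0.4863+0.055)/1.055)^2.4 ≈ 0.20156
  L2 = 0.2126×0.32778 + 0.7152×0.02624 + 0.0722×0.20156 ≈ 0.10301
Lighter = 0.37429, Darker = 0.10301
Ratio = (L_lighter + 0.05) / (L_darker + 0.05)
Ratio = (0.37429 + 0.05) / (0.10301 + 0.05) = 0.42429 / 0.15301 ≈ 2.7730
Ratio ≈ 2.77:1


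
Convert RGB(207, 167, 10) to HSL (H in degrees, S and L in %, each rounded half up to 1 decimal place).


Normalize: R'=207/255≈0.8118, G'=167/255≈0.6549, B'=10/255≈0.0392
Max=207/255, Min=10/255, Δ=Max-Min=197/255
L = (Max+Min)/2 = (207+10)/510 = 217/510 = 0.42549… → L = 42.5%
L ≤ 0.5 → S = Δ/(Max+Min) = 197/(207+10) = 197/217 = 0.90783… → S = 90.8%
(the 1/255 factors cancel in S and H, so raw channel differences can be used)
Max is R' → H = 60 × (((G-B)/Δ) mod 6) = 60 × (((167-10)/197) mod 6)
  157/197 = 0.7969…
  H = 60 × 0.7969… = 47.817…° → H = 47.8°
= HSL(47.8°, 90.8%, 42.5%)


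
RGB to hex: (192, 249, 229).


R = 192 → C0 (hex)
G = 249 → F9 (hex)
B = 229 → E5 (hex)
Hex = #C0F9E5


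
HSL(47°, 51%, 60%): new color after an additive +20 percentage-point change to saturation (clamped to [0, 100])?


Original S = 51%
Adjustment = +20 percentage points
New S = 51 + (20) = 71
Clamp to [0, 100] → 71
= HSL(47°, 71%, 60%)


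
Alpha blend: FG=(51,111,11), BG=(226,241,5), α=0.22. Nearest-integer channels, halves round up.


C = α×F + (1-α)×B, with 1-α = 0.78
R: 0.22×51 + 0.78×226 = 11.22 + 176.28 = 187.50 → 188
G: 0.22×111 + 0.78×241 = 24.42 + 187.98 = 212.40 → 212
B: 0.22×11 + 0.78×5 = 2.42 + 3.90 = 6.32 → 6
= RGB(188, 212, 6)


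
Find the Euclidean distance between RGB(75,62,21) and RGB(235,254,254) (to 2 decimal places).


d = √[(R₁-R₂)² + (G₁-G₂)² + (B₁-B₂)²]
d = √[(75-235)² + (62-254)² + (21-254)²]
d = √[25600 + 36864 + 54289]
d = √116753
d ≈ 341.69


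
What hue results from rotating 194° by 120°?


New hue = (H + rotation) mod 360
New hue = (194 + 120) mod 360
= 314 mod 360
= 314°


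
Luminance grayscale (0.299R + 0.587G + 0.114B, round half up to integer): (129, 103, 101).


Gray = 0.299×R + 0.587×G + 0.114×B
Gray = 0.299×129 + 0.587×103 + 0.114×101
Gray = 38.571 + 60.461 + 11.514
Gray = 110.546 → round half up → 111
Gray = 111


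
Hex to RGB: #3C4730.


3C → 60 (R)
47 → 71 (G)
30 → 48 (B)
= RGB(60, 71, 48)


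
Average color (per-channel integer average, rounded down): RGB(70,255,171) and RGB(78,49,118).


Midpoint: each channel = ⌊(C₁+C₂)/2⌋
R: ⌊(70+78)/2⌋ = 74
G: ⌊(255+49)/2⌋ = 152
B: ⌊(171+118)/2⌋ = 144
= RGB(74, 152, 144)


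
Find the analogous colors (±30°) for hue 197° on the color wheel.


Base hue: 197°
Left analog: (197 - 30) mod 360 = 167°
Right analog: (197 + 30) mod 360 = 227°
Analogous hues = 167° and 227°


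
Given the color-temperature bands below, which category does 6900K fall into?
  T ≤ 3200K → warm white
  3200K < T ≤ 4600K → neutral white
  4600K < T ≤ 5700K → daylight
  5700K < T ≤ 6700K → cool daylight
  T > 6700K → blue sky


Temperature: 6900K
6900K > 6700K → blue sky
Classification: blue sky


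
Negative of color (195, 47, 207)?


Invert: (255-R, 255-G, 255-B)
R: 255-195 = 60
G: 255-47 = 208
B: 255-207 = 48
= RGB(60, 208, 48)


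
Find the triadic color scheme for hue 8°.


Triadic: equally spaced at 120° intervals
H1 = 8°
H2 = (8 + 120) mod 360 = 128°
H3 = (8 + 240) mod 360 = 248°
Triadic = 8°, 128°, 248°


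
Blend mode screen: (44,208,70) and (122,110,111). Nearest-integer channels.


Screen: C = 255 - (255-A)×(255-B)/255, rounded to nearest integer
R: 255 - (255-44)×(255-122)/255 = 255 - 28063/255 ≈ 255 - 110.051 = 144.949 → 145
G: 255 - (255-208)×(255-110)/255 = 255 - 6815/255 ≈ 255 - 26.725 = 228.275 → 228
B: 255 - (255-70)×(255-111)/255 = 255 - 26640/255 ≈ 255 - 104.471 = 150.529 → 151
= RGB(145, 228, 151)


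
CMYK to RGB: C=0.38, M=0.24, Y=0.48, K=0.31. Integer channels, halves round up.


R = 255 × (1-C) × (1-K) = 255 × 0.62 × 0.69 = 109.089 → 109
G = 255 × (1-M) × (1-K) = 255 × 0.76 × 0.69 = 133.722 → 134
B = 255 × (1-Y) × (1-K) = 255 × 0.52 × 0.69 = 91.494 → 91
= RGB(109, 134, 91)


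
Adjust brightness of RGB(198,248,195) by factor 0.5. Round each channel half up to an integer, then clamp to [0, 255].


Multiply each channel by 0.5, round half up, clamp to [0, 255]
R: 198×0.5 = 99
G: 248×0.5 = 124
B: 195×0.5 = 97.5 → round → 98
= RGB(99, 124, 98)


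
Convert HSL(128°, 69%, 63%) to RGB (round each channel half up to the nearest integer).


H=128°, S=0.69, L=0.63
C = (1-|2L-1|)×S = (1-|0.26|)×0.69 = 0.5106
H' = H/60 = 128/60 ≈ 2.1333; X = C×(1-|H' mod 2 - 1|) = 0.06808
m = L - C/2 = 0.63 - 0.2553 = 0.3747
Sector ⌊H'⌋ = 2 → (R',G',B') = (0.0, 0.5106, 0.06808)
RGB = ((R'+m)×255, (G'+m)×255, (B'+m)×255) = (95.5485, 225.7515, 112.9089)
Round half up → RGB(96, 226, 113)


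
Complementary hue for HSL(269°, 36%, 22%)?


Complement = opposite side of color wheel = hue + 180°
H' = (269 + 180) mod 360 = 89°
S and L unchanged.
= HSL(89°, 36%, 22%)


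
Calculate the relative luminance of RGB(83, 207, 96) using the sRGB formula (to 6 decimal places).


Linearize each channel (sRGB transfer function): c = v/255; c_lin = c/12.92 if c ≤ 0.04045, else ((c+0.055)/1.055)^2.4
  R: 83/255 ≈ 0.325490 > 0.04045 → ((0.325490+0.055)/1.055)^2.4 ≈ 0.086500
  G: 207/255 ≈ 0.811765 > 0.04045 → ((0.811765+0.055)/1.055)^2.4 ≈ 0.623960
  B: 96/255 ≈ 0.376471 > 0.04045 → ((0.376471+0.055)/1.055)^2.4 ≈ 0.116971
R_lin = 0.086500, G_lin = 0.623960, B_lin = 0.116971
L = 0.2126×R + 0.7152×G + 0.0722×B
L = 0.2126×0.086500 + 0.7152×0.623960 + 0.0722×0.116971
L ≈ 0.473092


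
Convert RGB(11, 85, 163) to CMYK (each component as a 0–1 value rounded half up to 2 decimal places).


R'=11/255≈0.0431, G'=85/255≈0.3333, B'=163/255≈0.6392
K = 1 - max(R',G',B') = 1 - 163/255 = 92/255 = 0.36078… → 0.36
(1-R'-K)/(1-K) simplifies to (max-R)/max with max = 163:
C = (163-11)/163 = 152/163 = 0.93251… → 0.93
M = (163-85)/163 = 78/163 = 0.47852… → 0.48
Y = (163-163)/163 = 0/163 = 0 → 0.00
= CMYK(0.93, 0.48, 0.00, 0.36)


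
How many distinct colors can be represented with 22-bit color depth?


Colors = 2^bits = 2^22
= 4,194,304 colors


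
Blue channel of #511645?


Color: #511645
R = 51 = 81
G = 16 = 22
B = 45 = 69
Blue = 69


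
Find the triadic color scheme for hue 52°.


Triadic: equally spaced at 120° intervals
H1 = 52°
H2 = (52 + 120) mod 360 = 172°
H3 = (52 + 240) mod 360 = 292°
Triadic = 52°, 172°, 292°


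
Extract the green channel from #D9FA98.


Color: #D9FA98
R = D9 = 217
G = FA = 250
B = 98 = 152
Green = 250


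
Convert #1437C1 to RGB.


14 → 20 (R)
37 → 55 (G)
C1 → 193 (B)
= RGB(20, 55, 193)


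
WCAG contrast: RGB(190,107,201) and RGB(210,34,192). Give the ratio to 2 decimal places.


Linearize each sRGB channel c=v/255: c/12.92 if c ≤ 0.04045 else ((c+0.055)/1.055)^2.4
L = 0.2126×R_lin + 0.7152×G_lin + 0.0722×B_lin
Color 1 (190,107,201):
  R=190: 190/255≈0.7451 > 0.04045 → ((0.7451+0.055)/1.055)^2.4 ≈ 0.51492
  G=107: 107/255≈0.4196 > 0.04045 → ((0.4196+0.055)/1.055)^2.4 ≈ 0.14703
  B=201: 201/255≈0.7882 > 0.04045 → ((0.7882+0.055)/1.055)^2.4 ≈ 0.58408
  L1 = 0.2126×0.51492 + 0.7152×0.14703 + 0.0722×0.58408 ≈ 0.25680
Color 2 (210,34,192):
  R=210: 210/255≈0.8235 > 0.04045 → ((0.8235+0.055)/1.055)^2.4 ≈ 0.64448
  G=34: 34/255≈0.1333 > 0.04045 → ((0.1333+0.055)/1.055)^2.4 ≈ 0.01600
  B=192: 192/255≈0.7529 > 0.04045 → ((0.7529+0.055)/1.055)^2.4 ≈ 0.52712
  L2 = 0.2126×0.64448 + 0.7152×0.01600 + 0.0722×0.52712 ≈ 0.18651
Lighter = 0.25680, Darker = 0.18651
Ratio = (L_lighter + 0.05) / (L_darker + 0.05)
Ratio = (0.25680 + 0.05) / (0.18651 + 0.05) = 0.30680 / 0.23651 ≈ 1.2972
Ratio ≈ 1.30:1


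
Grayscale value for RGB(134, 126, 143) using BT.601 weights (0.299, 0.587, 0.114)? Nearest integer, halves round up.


Gray = 0.299×R + 0.587×G + 0.114×B
Gray = 0.299×134 + 0.587×126 + 0.114×143
Gray = 40.066 + 73.962 + 16.302
Gray = 130.330 → round half up → 130
Gray = 130


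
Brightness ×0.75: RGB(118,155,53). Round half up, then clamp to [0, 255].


Multiply each channel by 0.75, round half up, clamp to [0, 255]
R: 118×0.75 = 88.5 → round → 89
G: 155×0.75 = 116.25 → round → 116
B: 53×0.75 = 39.75 → round → 40
= RGB(89, 116, 40)


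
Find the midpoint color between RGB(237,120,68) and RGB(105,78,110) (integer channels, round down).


Midpoint: each channel = ⌊(C₁+C₂)/2⌋
R: ⌊(237+105)/2⌋ = 171
G: ⌊(120+78)/2⌋ = 99
B: ⌊(68+110)/2⌋ = 89
= RGB(171, 99, 89)


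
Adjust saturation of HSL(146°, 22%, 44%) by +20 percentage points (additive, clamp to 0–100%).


Original S = 22%
Adjustment = +20 percentage points
New S = 22 + (20) = 42
Clamp to [0, 100] → 42
= HSL(146°, 42%, 44%)


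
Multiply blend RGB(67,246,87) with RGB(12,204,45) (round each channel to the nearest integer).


Multiply: C = A×B/255, rounded to nearest integer
R: 67×12/255 = 804/255 ≈ 3.153 → 3
G: 246×204/255 = 50184/255 ≈ 196.800 → 197
B: 87×45/255 = 3915/255 ≈ 15.353 → 15
= RGB(3, 197, 15)


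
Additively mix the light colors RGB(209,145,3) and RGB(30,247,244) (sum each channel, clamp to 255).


Additive: each channel = min(255, C₁+C₂)
R: 209+30 = 239 → 239
G: 145+247 = 392 → 255
B: 3+244 = 247 → 247
= RGB(239, 255, 247)


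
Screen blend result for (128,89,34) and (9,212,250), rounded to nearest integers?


Screen: C = 255 - (255-A)×(255-B)/255, rounded to nearest integer
R: 255 - (255-128)×(255-9)/255 = 255 - 31242/255 ≈ 255 - 122.518 = 132.482 → 132
G: 255 - (255-89)×(255-212)/255 = 255 - 7138/255 ≈ 255 - 27.992 = 227.008 → 227
B: 255 - (255-34)×(255-250)/255 = 255 - 1105/255 ≈ 255 - 4.333 = 250.667 → 251
= RGB(132, 227, 251)


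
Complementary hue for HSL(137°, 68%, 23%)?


Complement = opposite side of color wheel = hue + 180°
H' = (137 + 180) mod 360 = 317°
S and L unchanged.
= HSL(317°, 68%, 23%)


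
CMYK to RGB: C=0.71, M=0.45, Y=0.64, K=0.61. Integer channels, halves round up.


R = 255 × (1-C) × (1-K) = 255 × 0.29 × 0.39 = 28.8405 → 29
G = 255 × (1-M) × (1-K) = 255 × 0.55 × 0.39 = 54.6975 → 55
B = 255 × (1-Y) × (1-K) = 255 × 0.36 × 0.39 = 35.802 → 36
= RGB(29, 55, 36)


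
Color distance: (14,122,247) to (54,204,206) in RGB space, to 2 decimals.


d = √[(R₁-R₂)² + (G₁-G₂)² + (B₁-B₂)²]
d = √[(14-54)² + (122-204)² + (247-206)²]
d = √[1600 + 6724 + 1681]
d = √10005
d ≈ 100.02


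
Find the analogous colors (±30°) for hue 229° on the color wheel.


Base hue: 229°
Left analog: (229 - 30) mod 360 = 199°
Right analog: (229 + 30) mod 360 = 259°
Analogous hues = 199° and 259°


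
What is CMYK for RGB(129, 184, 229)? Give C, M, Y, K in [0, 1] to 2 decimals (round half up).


R'=129/255≈0.5059, G'=184/255≈0.7216, B'=229/255≈0.8980
K = 1 - max(R',G',B') = 1 - 229/255 = 26/255 = 0.10196… → 0.10
(1-R'-K)/(1-K) simplifies to (max-R)/max with max = 229:
C = (229-129)/229 = 100/229 = 0.43668… → 0.44
M = (229-184)/229 = 45/229 = 0.19650… → 0.20
Y = (229-229)/229 = 0/229 = 0 → 0.00
= CMYK(0.44, 0.20, 0.00, 0.10)


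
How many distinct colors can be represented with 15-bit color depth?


Colors = 2^bits = 2^15
= 32,768 colors


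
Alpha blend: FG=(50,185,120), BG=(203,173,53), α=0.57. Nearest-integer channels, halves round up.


C = α×F + (1-α)×B, with 1-α = 0.43
R: 0.57×50 + 0.43×203 = 28.50 + 87.29 = 115.79 → 116
G: 0.57×185 + 0.43×173 = 105.45 + 74.39 = 179.84 → 180
B: 0.57×120 + 0.43×53 = 68.40 + 22.79 = 91.19 → 91
= RGB(116, 180, 91)


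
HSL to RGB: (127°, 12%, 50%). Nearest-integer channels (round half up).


H=127°, S=0.12, L=0.50
C = (1-|2L-1|)×S = (1-|0.00|)×0.12 = 0.12
H' = H/60 = 127/60 ≈ 2.1167; X = C×(1-|H' mod 2 - 1|) = 0.014
m = L - C/2 = 0.50 - 0.06 = 0.44
Sector ⌊H'⌋ = 2 → (R',G',B') = (0.0, 0.12, 0.014)
RGB = ((R'+m)×255, (G'+m)×255, (B'+m)×255) = (112.2, 142.8, 115.77)
Round half up → RGB(112, 143, 116)


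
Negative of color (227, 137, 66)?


Invert: (255-R, 255-G, 255-B)
R: 255-227 = 28
G: 255-137 = 118
B: 255-66 = 189
= RGB(28, 118, 189)


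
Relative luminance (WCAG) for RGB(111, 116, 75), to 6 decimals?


Linearize each channel (sRGB transfer function): c = v/255; c_lin = c/12.92 if c ≤ 0.04045, else ((c+0.055)/1.055)^2.4
  R: 111/255 ≈ 0.435294 > 0.04045 → ((0.435294+0.055)/1.055)^2.4 ≈ 0.158961
  G: 116/255 ≈ 0.454902 > 0.04045 → ((0.454902+0.055)/1.055)^2.4 ≈ 0.174647
  B: 75/255 ≈ 0.294118 > 0.04045 → ((0.294118+0.055)/1.055)^2.4 ≈ 0.070360
R_lin = 0.158961, G_lin = 0.174647, B_lin = 0.070360
L = 0.2126×R + 0.7152×G + 0.0722×B
L = 0.2126×0.158961 + 0.7152×0.174647 + 0.0722×0.070360
L ≈ 0.163783


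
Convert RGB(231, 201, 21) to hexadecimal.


R = 231 → E7 (hex)
G = 201 → C9 (hex)
B = 21 → 15 (hex)
Hex = #E7C915


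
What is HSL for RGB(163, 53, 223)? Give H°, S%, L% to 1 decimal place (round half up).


Normalize: R'=163/255≈0.6392, G'=53/255≈0.2078, B'=223/255≈0.8745
Max=223/255, Min=53/255, Δ=Max-Min=170/255
L = (Max+Min)/2 = (223+53)/510 = 276/510 = 0.54117… → L = 54.1%
L > 0.5 → S = Δ/(2-Max-Min) = 170/(510-223-53) = 170/234 = 0.72649… → S = 72.6%
(the 1/255 factors cancel in S and H, so raw channel differences can be used)
Max is B' → H = 60 × ((R-G)/Δ + 4) = 60 × ((163-53)/170 + 4)
  110/170 + 4 = 0.6470… + 4 = 4.6470…
  H = 60 × 4.6470… = 278.823…° → H = 278.8°
= HSL(278.8°, 72.6%, 54.1%)


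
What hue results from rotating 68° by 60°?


New hue = (H + rotation) mod 360
New hue = (68 + 60) mod 360
= 128 mod 360
= 128°


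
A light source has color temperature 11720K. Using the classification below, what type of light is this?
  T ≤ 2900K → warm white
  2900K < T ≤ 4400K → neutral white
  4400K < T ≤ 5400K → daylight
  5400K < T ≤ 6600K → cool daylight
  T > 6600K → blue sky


Temperature: 11720K
11720K > 6600K → blue sky
Classification: blue sky


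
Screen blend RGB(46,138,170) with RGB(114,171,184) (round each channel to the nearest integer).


Screen: C = 255 - (255-A)×(255-B)/255, rounded to nearest integer
R: 255 - (255-46)×(255-114)/255 = 255 - 29469/255 ≈ 255 - 115.565 = 139.435 → 139
G: 255 - (255-138)×(255-171)/255 = 255 - 9828/255 ≈ 255 - 38.541 = 216.459 → 216
B: 255 - (255-170)×(255-184)/255 = 255 - 6035/255 ≈ 255 - 23.667 = 231.333 → 231
= RGB(139, 216, 231)


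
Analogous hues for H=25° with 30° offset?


Base hue: 25°
Left analog: (25 - 30) mod 360 = 355°
Right analog: (25 + 30) mod 360 = 55°
Analogous hues = 355° and 55°


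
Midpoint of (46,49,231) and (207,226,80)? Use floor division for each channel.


Midpoint: each channel = ⌊(C₁+C₂)/2⌋
R: ⌊(46+207)/2⌋ = 126
G: ⌊(49+226)/2⌋ = 137
B: ⌊(231+80)/2⌋ = 155
= RGB(126, 137, 155)


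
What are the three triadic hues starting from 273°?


Triadic: equally spaced at 120° intervals
H1 = 273°
H2 = (273 + 120) mod 360 = 33°
H3 = (273 + 240) mod 360 = 153°
Triadic = 273°, 33°, 153°


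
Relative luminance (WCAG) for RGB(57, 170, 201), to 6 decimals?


Linearize each channel (sRGB transfer function): c = v/255; c_lin = c/12.92 if c ≤ 0.04045, else ((c+0.055)/1.055)^2.4
  R: 57/255 ≈ 0.223529 > 0.04045 → ((0.223529+0.055)/1.055)^2.4 ≈ 0.040915
  G: 170/255 ≈ 0.666667 > 0.04045 → ((0.666667+0.055)/1.055)^2.4 ≈ 0.401978
  B: 201/255 ≈ 0.788235 > 0.04045 → ((0.788235+0.055)/1.055)^2.4 ≈ 0.584078
R_lin = 0.040915, G_lin = 0.401978, B_lin = 0.584078
L = 0.2126×R + 0.7152×G + 0.0722×B
L = 0.2126×0.040915 + 0.7152×0.401978 + 0.0722×0.584078
L ≈ 0.338364


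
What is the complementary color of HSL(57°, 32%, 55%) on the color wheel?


Complement = opposite side of color wheel = hue + 180°
H' = (57 + 180) mod 360 = 237°
S and L unchanged.
= HSL(237°, 32%, 55%)


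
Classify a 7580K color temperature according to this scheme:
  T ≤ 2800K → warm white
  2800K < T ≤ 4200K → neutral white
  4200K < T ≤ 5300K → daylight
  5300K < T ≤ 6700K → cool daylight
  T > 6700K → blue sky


Temperature: 7580K
7580K > 6700K → blue sky
Classification: blue sky


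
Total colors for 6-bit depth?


Colors = 2^bits = 2^6
= 64 colors


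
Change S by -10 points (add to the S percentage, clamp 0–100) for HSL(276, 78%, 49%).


Original S = 78%
Adjustment = -10 percentage points
New S = 78 + (-10) = 68
Clamp to [0, 100] → 68
= HSL(276°, 68%, 49%)


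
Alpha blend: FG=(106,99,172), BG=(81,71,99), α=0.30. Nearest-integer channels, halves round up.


C = α×F + (1-α)×B, with 1-α = 0.70
R: 0.30×106 + 0.70×81 = 31.80 + 56.70 = 88.50 → 89
G: 0.30×99 + 0.70×71 = 29.70 + 49.70 = 79.40 → 79
B: 0.30×172 + 0.70×99 = 51.60 + 69.30 = 120.90 → 121
= RGB(89, 79, 121)


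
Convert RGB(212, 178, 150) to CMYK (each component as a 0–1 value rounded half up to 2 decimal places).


R'=212/255≈0.8314, G'=178/255≈0.6980, B'=150/255≈0.5882
K = 1 - max(R',G',B') = 1 - 212/255 = 43/255 = 0.16862… → 0.17
(1-R'-K)/(1-K) simplifies to (max-R)/max with max = 212:
C = (212-212)/212 = 0/212 = 0 → 0.00
M = (212-178)/212 = 34/212 = 0.16037… → 0.16
Y = (212-150)/212 = 62/212 = 0.29245… → 0.29
= CMYK(0.00, 0.16, 0.29, 0.17)


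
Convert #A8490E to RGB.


A8 → 168 (R)
49 → 73 (G)
0E → 14 (B)
= RGB(168, 73, 14)
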